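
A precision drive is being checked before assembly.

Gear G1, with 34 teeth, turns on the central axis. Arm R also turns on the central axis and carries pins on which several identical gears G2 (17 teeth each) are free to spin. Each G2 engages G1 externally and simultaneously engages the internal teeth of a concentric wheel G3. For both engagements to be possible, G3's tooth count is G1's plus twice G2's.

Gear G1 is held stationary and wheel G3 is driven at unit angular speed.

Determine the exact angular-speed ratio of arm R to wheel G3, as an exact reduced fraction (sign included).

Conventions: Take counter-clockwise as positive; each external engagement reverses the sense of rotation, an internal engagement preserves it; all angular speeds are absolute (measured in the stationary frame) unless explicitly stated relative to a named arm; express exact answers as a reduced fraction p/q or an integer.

2/3

topology: planetary set — G1 34T / G2 17T / G3 68T, arm = carrier (Willis)
ring teeth: 34 + 2·17 = 68
34(ω_sun−ω_arm) = −68(ω_ring−ω_arm),  ω_sun = 0, ω_ring = 1
34(0−ω_arm) = −68(1−ω_arm)  ⇒  102·ω_arm = 68  ⇒  ω_arm = 2/3
ω_out/ω_in = 2/3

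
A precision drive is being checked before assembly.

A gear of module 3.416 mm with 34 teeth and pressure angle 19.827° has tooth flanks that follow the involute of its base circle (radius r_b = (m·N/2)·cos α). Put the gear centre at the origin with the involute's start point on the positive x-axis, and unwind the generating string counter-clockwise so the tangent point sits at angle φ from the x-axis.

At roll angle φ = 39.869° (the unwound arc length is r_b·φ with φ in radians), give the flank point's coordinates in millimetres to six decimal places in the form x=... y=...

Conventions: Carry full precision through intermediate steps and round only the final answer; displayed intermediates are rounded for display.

x=66.296945 y=5.843437

single-mesh involute tooth geometry (34T wheel at module 3.416)
pitch radius r_p = m·N/2 = 3.416·34/2 = 58.072000
base radius r_b = r_p·cos α = 58.072000·cos 19.827° = 54.629552
roll angle φ = 39.869° = 0.69584532 rad
x = r_b·(cos φ + φ·sin φ) = 66.296945
y = r_b·(sin φ − φ·cos φ) = 5.843437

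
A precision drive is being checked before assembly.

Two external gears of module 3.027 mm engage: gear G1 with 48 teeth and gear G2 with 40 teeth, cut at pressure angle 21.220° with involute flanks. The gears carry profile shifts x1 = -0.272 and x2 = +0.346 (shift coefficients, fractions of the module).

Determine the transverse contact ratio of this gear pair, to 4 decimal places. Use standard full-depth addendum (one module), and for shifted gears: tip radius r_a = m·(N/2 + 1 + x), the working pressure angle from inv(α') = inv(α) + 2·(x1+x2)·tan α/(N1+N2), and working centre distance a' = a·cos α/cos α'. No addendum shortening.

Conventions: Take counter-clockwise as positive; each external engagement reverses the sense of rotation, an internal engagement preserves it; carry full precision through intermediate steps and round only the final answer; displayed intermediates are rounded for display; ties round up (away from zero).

1.6388

topology: single-mesh involute geometry — m = 3.027, 48T/40T pair
base radii: r_b1 = 67.722285, r_b2 = 56.435237
tip radii: r_a1 = 74.851656, r_a2 = 64.614342
inv(α') = inv(21.220°) + 2·(-0.272+0.346)·tan α/(48+40) = 0.01857022  ⇒  α' = 21.46505°
a' = a·cos α / cos α' = 133.1880·cos 21.220°/cos 21.46505° = 133.410769
action lengths: √(r_a1²−r_b1²) = 31.882009, √(r_a2²−r_b2²) = 31.465492
base pitch p_b = π·m·cos α = 8.864826
CR = (31.882009 + 31.465492 − 133.410769·sin 21.46505°)/8.864826 = 1.638837
contact ratio ≈ 1.6388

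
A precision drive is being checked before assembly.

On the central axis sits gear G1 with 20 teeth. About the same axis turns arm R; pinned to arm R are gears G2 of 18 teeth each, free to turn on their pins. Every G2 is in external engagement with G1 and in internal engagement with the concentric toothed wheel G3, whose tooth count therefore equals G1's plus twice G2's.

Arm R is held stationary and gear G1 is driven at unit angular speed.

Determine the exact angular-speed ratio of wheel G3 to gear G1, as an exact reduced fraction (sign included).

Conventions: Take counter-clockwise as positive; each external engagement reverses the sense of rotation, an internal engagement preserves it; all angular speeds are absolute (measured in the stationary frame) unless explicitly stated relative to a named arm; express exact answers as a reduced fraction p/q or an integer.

planetary set (20T centre, 18T on arm, 56T internal) — Willis relation
ring teeth: 20 + 2·18 = 56
20(ω_sun−ω_arm) = −56(ω_ring−ω_arm),  ω_arm = 0, ω_sun = 1
ω_ring = 0 − (20/56)(1−0) = -5/14
ω_out/ω_in = -5/14

-5/14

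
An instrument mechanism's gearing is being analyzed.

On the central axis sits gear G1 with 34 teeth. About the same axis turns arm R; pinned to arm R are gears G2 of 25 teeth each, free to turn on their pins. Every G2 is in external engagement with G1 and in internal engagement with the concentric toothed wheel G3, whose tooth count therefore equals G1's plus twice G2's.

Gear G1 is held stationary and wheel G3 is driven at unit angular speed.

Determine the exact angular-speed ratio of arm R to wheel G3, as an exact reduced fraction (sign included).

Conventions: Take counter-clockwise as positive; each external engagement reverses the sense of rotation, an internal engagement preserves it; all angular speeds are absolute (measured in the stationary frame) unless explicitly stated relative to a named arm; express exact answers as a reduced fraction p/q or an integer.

planetary set (34T centre, 25T on arm, 84T internal) — Willis relation
ring teeth: 34 + 2·25 = 84
34(ω_sun−ω_arm) = −84(ω_ring−ω_arm),  ω_sun = 0, ω_ring = 1
34(0−ω_arm) = −84(1−ω_arm)  ⇒  118·ω_arm = 84  ⇒  ω_arm = 42/59
ω_out/ω_in = 42/59

42/59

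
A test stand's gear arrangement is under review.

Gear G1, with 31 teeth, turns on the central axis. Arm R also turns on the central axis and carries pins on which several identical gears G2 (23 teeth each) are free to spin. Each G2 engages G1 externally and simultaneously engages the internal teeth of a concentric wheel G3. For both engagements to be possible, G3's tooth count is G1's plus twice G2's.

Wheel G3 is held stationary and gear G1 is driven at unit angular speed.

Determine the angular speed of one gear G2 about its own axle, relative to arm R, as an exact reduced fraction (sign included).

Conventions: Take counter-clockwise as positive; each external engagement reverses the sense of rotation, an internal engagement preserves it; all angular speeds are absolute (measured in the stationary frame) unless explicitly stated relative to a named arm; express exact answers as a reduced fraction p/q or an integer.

-2387/2484

topology: planetary set — G1 31T / G2 23T / G3 77T, arm = carrier (Willis)
ring teeth: 31 + 2·23 = 77
31(ω_sun−ω_arm) = −77(ω_ring−ω_arm),  ω_ring = 0, ω_sun = 1
31(1−ω_arm) = −77(0−ω_arm)  ⇒  108·ω_arm = 31  ⇒  ω_arm = 31/108
sun–planet mesh: 31·(1−31/108) = −23·(ω_p−ω_arm)  ⇒  ω_p−ω_arm = -2387/2484
exact speed ratio = -2387/2484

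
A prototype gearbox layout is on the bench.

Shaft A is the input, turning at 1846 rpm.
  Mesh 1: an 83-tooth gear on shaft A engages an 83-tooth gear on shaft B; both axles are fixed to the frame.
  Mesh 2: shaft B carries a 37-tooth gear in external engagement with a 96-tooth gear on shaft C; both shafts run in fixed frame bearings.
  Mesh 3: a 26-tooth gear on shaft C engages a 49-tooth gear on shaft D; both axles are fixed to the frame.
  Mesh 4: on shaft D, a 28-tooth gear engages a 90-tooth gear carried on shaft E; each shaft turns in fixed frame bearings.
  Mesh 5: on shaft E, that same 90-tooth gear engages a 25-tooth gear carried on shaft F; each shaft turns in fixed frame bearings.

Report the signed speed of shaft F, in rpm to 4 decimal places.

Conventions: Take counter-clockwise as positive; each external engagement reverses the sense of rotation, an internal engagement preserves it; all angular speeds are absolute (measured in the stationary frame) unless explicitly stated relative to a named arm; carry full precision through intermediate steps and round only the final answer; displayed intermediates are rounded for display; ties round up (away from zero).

-422.8219 rpm

5-mesh fixed-axis compound train (all bearings frame-fixed)
mesh 1 [83T→83T]: ω = 1846.0000×83/83 = 1846.0000 rpm, sense flips to −
mesh 2 [37T→96T]: ω = 1846.0000×37/96 = 711.4792 rpm, sense flips to +
mesh 3 [26T→49T]: ω = 711.4792×26/49 = 377.5196 rpm, sense flips to −
mesh 4 [28T→90T]: ω = 377.5196×28/90 = 117.4505 rpm, sense flips to +
mesh 5 [90T→25T]: ω = 117.4505×90/25 = 422.8219 rpm, sense flips to −
signed output speed = -422.8219 rpm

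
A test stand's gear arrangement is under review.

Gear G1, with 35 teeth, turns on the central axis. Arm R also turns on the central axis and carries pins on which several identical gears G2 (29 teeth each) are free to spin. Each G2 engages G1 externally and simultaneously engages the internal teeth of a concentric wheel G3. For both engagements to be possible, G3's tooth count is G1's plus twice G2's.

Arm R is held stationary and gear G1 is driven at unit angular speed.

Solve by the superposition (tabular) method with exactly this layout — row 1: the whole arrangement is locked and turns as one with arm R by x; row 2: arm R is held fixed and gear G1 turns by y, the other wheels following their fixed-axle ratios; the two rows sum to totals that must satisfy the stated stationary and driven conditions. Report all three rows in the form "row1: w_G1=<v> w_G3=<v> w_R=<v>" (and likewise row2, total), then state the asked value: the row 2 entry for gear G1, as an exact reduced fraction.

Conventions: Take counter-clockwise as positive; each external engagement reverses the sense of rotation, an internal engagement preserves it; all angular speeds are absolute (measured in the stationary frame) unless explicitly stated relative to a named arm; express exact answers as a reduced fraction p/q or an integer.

row1: w_G1=0 w_G3=0 w_R=0
row2: w_G1=1 w_G3=-35/93 w_R=0
total: w_G1=1 w_G3=-35/93 w_R=0
asked value: 1

planetary set (35T centre, 29T on arm, 93T internal) — Willis relation
row 1 — lock + rotate with arm: ω_sun = ω_ring = ω_arm = x
row 2 (arm held, sun turns y): ω_ring = −(35/93)·y, ω_arm = 0
boundary: total ω_arm = x = 0 and total ω_sun = x + y = 1  ⇒  y = 1, x = 0
row 2 ring = −(35/93)·1 = -35/93
totals (row 1 + row 2): sun 0 + 1 = 1, ring 0 + (-35/93) = -35/93, arm 0 + 0 = 0
asked cell (row2, sun) = 1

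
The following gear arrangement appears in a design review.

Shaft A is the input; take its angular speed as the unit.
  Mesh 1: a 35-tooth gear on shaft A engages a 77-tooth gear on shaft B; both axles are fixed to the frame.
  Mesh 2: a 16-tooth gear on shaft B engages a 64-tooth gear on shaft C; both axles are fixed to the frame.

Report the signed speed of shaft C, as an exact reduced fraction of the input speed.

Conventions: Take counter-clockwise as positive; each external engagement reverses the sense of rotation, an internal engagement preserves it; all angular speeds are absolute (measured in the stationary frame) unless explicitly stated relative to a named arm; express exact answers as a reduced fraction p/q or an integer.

5/44

2-mesh fixed-axis compound train (all bearings frame-fixed)
mesh 1 [35T→77T]: |ω|/ω_in = 1×35/77 = 5/11, sense flips to −
mesh 2 [16T→64T]: |ω|/ω_in = (5/11)×16/64 = 5/44, sense flips to +
signed output speed (× input speed) = 5/44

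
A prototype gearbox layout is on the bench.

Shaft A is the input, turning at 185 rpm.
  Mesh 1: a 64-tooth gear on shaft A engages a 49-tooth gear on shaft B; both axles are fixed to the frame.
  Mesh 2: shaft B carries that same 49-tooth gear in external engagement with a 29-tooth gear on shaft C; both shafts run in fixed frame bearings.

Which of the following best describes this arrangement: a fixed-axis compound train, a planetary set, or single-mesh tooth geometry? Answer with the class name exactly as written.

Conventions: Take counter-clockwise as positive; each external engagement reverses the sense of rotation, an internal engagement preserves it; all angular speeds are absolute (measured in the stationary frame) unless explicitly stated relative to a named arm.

recognized (3 fixed axles, 2 meshes): fixed-axis compound train
classification: fixed-axis compound train

fixed-axis compound train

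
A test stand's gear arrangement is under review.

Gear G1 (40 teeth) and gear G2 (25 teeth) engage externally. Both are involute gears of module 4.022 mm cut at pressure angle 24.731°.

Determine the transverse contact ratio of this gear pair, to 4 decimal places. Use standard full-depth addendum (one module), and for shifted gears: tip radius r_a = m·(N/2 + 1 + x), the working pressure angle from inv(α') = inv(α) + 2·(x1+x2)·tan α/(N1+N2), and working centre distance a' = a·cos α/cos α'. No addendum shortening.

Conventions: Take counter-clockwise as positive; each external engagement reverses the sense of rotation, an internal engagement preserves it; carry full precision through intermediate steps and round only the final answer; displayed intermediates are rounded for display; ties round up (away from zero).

topology: single-mesh involute geometry — m = 4.022, 40T/25T pair
base radii: r_b1 = 73.062201, r_b2 = 45.663875
tip radii: r_a1 = 84.462000, r_a2 = 54.297000
no profile shift: α' = α, a' = a
action lengths: √(r_a1²−r_b1²) = 42.376223, √(r_a2²−r_b2²) = 29.376431
base pitch p_b = π·m·cos α = 11.476584
CR = (42.376223 + 29.376431 − 130.715000·sin 24.73100°)/11.476584 = 1.487108
contact ratio ≈ 1.4871

1.4871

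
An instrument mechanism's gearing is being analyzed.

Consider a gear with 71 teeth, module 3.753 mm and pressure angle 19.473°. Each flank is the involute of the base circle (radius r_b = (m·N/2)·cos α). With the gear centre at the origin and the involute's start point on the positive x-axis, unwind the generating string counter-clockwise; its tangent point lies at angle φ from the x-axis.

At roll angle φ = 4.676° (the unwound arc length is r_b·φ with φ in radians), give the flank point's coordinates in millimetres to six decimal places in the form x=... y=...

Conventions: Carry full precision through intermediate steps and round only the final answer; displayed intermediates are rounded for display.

x=126.028099 y=0.022744

class = single-mesh tooth geometry [base-circle involute, m = 3.753, 71T]
pitch radius r_p = m·N/2 = 3.753·71/2 = 133.231500
base radius r_b = r_p·cos α = 133.231500·cos 19.473° = 125.610484
roll angle φ = 4.676° = 0.08161160 rad
x = r_b·(cos φ + φ·sin φ) = 126.028099
y = r_b·(sin φ − φ·cos φ) = 0.022744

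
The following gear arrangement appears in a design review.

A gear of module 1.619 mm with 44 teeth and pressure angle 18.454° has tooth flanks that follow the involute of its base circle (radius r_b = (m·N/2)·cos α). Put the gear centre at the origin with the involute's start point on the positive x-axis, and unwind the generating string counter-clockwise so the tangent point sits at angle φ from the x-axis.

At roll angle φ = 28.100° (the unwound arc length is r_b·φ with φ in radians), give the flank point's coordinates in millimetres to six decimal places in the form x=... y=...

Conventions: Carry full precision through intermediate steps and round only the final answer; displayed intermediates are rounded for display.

topology: single-mesh involute geometry — m = 1.619, N = 44
pitch radius r_p = m·N/2 = 1.619·44/2 = 35.618000
base radius r_b = r_p·cos α = 35.618000·cos 18.454° = 33.786455
roll angle φ = 28.100° = 0.49043752 rad
x = r_b·(cos φ + φ·sin φ) = 37.608675
y = r_b·(sin φ − φ·cos φ) = 1.296851

x=37.608675 y=1.296851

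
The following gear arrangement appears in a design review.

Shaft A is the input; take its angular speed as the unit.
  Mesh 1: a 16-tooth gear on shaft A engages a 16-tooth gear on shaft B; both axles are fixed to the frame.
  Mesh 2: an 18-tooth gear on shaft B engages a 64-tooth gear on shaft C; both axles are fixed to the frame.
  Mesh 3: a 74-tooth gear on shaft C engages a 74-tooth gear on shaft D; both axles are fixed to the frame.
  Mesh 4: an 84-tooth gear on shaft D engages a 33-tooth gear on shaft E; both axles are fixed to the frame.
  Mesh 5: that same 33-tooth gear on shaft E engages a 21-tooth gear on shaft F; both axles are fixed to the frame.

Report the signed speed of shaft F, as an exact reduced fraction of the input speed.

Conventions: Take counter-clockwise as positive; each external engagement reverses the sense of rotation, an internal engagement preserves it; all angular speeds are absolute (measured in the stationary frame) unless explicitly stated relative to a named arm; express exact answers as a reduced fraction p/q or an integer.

-9/8

5-mesh fixed-axis compound train (all bearings frame-fixed)
mesh 1 [16T→16T]: |ω|/ω_in = 1×16/16 = 1, sense flips to −
mesh 2 [18T→64T]: |ω|/ω_in = 1×18/64 = 9/32, sense flips to +
mesh 3 [74T→74T]: |ω|/ω_in = (9/32)×74/74 = 9/32, sense flips to −
mesh 4 [84T→33T]: |ω|/ω_in = (9/32)×84/33 = 63/88, sense flips to +
mesh 5 [33T→21T]: |ω|/ω_in = (63/88)×33/21 = 9/8, sense flips to −
signed output speed (× input speed) = -9/8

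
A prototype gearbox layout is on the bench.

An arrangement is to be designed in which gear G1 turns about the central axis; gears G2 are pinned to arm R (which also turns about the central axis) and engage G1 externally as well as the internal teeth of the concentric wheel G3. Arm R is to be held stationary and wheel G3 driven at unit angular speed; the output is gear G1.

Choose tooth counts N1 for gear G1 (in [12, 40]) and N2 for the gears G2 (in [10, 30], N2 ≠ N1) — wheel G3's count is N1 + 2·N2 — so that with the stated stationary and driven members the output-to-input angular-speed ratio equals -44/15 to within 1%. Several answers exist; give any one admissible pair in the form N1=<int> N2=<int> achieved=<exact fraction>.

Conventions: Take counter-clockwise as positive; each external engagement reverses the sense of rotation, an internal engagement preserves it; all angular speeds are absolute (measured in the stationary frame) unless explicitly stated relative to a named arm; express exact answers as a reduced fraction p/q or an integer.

design class (target -44/15): planetary set
Willis with ω_arm = 0: ω_sun/ω_ring = −N3/N1; set equal to -44/15  ⇒  N3/N1 = −(-44/15) = 44/15
N3 = N1 + 2·N2  ⇒  N2/N1 = (N3/N1 − 1)/2 = (44/15 − 1)/2 = 29/30
smallest multiple with N1 ≥ 12 and N2 ≥ 10: k = 1  ⇒  N1 = 1·30 = 30, N2 = 1·29 = 29 (N1 ≤ 40, N2 ≤ 30, N2 ≠ N1 ✓), N3 = 30 + 2·29 = 88
check: −N3/N1 with N1 = 30, N3 = 88 gives -44/15; |achieved − target| = 0 ≤ 11/375 ✓

N1=30 N2=29 achieved=-44/15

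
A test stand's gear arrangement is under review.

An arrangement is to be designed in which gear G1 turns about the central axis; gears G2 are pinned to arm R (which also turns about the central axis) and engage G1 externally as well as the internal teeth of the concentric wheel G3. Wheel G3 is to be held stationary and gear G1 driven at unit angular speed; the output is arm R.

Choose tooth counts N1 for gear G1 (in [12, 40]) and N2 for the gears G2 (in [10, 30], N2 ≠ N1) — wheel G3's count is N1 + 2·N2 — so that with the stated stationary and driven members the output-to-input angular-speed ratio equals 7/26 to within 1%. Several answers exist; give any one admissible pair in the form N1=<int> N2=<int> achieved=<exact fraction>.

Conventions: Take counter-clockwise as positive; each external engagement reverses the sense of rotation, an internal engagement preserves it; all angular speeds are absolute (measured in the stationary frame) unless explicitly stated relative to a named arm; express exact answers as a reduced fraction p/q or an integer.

N1=14 N2=12 achieved=7/26

topology: planetary set — design target 7/26, arm = carrier (Willis)
Willis with ω_ring = 0: ω_arm/ω_sun = N1/(N1+N3); set equal to 7/26  ⇒  N3/N1 = 1/(7/26) − 1 = 19/7
N3 = N1 + 2·N2  ⇒  N2/N1 = (N3/N1 − 1)/2 = (19/7 − 1)/2 = 6/7
smallest multiple with N1 ≥ 12 and N2 ≥ 10: k = 2  ⇒  N1 = 2·7 = 14, N2 = 2·6 = 12 (N1 ≤ 40, N2 ≤ 30, N2 ≠ N1 ✓), N3 = 14 + 2·12 = 38
check: N1/(N1+N3) with N1 = 14, N3 = 38 gives 7/26; |achieved − target| = 0 ≤ 7/2600 ✓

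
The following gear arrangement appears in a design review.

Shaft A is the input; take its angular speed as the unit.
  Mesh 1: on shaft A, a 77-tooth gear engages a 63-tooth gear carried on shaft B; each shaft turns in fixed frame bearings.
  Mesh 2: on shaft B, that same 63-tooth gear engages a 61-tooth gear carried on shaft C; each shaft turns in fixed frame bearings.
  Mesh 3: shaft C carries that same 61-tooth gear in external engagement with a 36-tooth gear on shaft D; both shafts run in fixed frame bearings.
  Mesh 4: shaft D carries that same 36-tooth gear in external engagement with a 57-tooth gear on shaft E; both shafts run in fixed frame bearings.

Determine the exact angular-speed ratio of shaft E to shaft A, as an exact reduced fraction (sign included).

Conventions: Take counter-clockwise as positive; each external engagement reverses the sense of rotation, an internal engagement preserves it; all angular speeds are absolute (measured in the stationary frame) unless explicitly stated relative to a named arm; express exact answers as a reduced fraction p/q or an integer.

class = fixed-axis compound train [4 meshes; 4 ratios multiply, 4 sense flips]
mesh 1 [77T→63T]: running ratio 11/9, sense −
mesh 2 [63T→61T]: running ratio 77/61, sense +
mesh 3 [61T→36T]: running ratio 77/36, sense −
mesh 4 [36T→57T]: running ratio 77/57, sense +
ω_out/ω_in = 77/57

77/57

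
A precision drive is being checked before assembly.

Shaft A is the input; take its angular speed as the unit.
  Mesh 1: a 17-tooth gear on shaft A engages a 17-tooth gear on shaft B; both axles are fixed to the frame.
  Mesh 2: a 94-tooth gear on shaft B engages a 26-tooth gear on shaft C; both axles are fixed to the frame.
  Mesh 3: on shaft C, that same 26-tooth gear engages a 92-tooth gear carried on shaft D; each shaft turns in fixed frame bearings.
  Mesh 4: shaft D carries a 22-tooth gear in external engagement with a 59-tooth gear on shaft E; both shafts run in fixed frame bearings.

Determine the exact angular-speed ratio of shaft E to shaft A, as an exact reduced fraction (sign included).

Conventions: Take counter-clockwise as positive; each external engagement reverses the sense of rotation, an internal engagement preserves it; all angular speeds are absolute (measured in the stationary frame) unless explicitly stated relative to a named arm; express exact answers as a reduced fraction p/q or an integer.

class = fixed-axis compound train [4 meshes; 4 ratios multiply, 4 sense flips]
mesh 1 [17T→17T]: running ratio 1, sense −
mesh 2 [94T→26T]: running ratio 47/13, sense +
mesh 3 [26T→92T]: running ratio 47/46, sense −
mesh 4 [22T→59T]: running ratio 517/1357, sense +
ω_out/ω_in = 517/1357

517/1357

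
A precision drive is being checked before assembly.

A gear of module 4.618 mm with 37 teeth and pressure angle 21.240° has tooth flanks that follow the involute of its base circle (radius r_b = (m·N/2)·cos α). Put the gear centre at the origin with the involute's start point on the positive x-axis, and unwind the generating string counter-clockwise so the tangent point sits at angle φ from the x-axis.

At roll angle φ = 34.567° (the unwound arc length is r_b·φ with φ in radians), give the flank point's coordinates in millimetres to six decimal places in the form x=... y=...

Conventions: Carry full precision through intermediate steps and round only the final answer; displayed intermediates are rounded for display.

x=92.829187 y=5.619272

single-mesh involute tooth geometry (37T wheel at module 4.618)
pitch radius r_p = m·N/2 = 4.618·37/2 = 85.433000
base radius r_b = r_p·cos α = 85.433000·cos 21.240° = 79.629631
roll angle φ = 34.567° = 0.60330796 rad
x = r_b·(cos φ + φ·sin φ) = 92.829187
y = r_b·(sin φ − φ·cos φ) = 5.619272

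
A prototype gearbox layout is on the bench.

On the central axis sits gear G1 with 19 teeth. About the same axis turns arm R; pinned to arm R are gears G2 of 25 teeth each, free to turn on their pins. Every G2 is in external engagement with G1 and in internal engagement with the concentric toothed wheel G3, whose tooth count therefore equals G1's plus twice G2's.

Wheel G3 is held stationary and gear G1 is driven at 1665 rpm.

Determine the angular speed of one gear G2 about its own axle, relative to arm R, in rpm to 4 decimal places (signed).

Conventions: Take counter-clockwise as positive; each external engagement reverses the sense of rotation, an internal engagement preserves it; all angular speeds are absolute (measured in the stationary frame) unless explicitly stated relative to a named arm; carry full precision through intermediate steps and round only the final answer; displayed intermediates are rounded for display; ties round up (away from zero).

topology: planetary set — G1 19T / G2 25T / G3 69T, arm = carrier (Willis)
normalise by the input: solve with ω_sun = 1, then scale by 1665 rpm
ring teeth: 19 + 2·25 = 69
19(ω_sun−ω_arm) = −69(ω_ring−ω_arm),  ω_ring = 0, ω_sun = 1
19(1−ω_arm) = −69(0−ω_arm)  ⇒  88·ω_arm = 19  ⇒  ω_arm = 19/88
sun–planet mesh: 19·(1−19/88) = −25·(ω_p−ω_arm)  ⇒  ω_p−ω_arm = -1311/2200
scale: ω_p−ω_arm = -1311/2200 × 1665 rpm = -992.1886 rpm

-992.1886 rpm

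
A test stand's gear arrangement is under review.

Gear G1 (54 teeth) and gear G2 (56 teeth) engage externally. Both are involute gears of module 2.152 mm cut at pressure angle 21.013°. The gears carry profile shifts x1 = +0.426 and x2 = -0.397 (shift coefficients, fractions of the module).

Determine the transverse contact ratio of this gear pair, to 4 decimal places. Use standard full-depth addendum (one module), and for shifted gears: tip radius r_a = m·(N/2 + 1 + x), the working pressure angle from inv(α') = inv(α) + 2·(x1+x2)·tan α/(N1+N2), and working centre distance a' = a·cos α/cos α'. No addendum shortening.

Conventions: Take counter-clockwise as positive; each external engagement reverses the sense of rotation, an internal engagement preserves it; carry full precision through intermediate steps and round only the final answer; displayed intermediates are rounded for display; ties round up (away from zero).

1.6906

topology: single-mesh involute geometry — m = 2.152, 54T/56T pair
base radii: r_b1 = 54.240031, r_b2 = 56.248921
tip radii: r_a1 = 61.172752, r_a2 = 61.553656
inv(α') = inv(21.013°) + 2·(+0.426-0.397)·tan α/(54+56) = 0.01758089  ⇒  α' = 21.09133°
a' = a·cos α / cos α' = 118.3600·cos 21.013°/cos 21.09133° = 118.422297
action lengths: √(r_a1²−r_b1²) = 28.286474, √(r_a2²−r_b2²) = 24.998228
base pitch p_b = π·m·cos α = 6.311114
CR = (28.286474 + 24.998228 − 118.422297·sin 21.09133°)/6.311114 = 1.690633
contact ratio ≈ 1.6906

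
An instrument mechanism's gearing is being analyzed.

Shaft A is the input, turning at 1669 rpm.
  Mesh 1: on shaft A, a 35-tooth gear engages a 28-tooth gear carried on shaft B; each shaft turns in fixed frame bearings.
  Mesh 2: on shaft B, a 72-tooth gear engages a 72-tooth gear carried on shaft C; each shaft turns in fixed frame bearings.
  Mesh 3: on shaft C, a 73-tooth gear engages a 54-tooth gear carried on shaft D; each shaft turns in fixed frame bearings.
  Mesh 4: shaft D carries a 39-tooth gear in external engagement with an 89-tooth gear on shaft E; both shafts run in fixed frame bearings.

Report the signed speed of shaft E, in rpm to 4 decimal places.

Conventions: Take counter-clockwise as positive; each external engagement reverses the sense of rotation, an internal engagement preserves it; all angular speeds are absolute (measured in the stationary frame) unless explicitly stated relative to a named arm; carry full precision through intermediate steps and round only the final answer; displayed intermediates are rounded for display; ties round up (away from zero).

recognized (5 fixed axles, 4 meshes): fixed-axis compound train
mesh 1 [35T→28T]: ω = 1669.0000×35/28 = 2086.2500 rpm, sense flips to −
mesh 2 [72T→72T]: ω = 2086.2500×72/72 = 2086.2500 rpm, sense flips to +
mesh 3 [73T→54T]: ω = 2086.2500×73/54 = 2820.3009 rpm, sense flips to −
mesh 4 [39T→89T]: ω = 2820.3009×39/89 = 1235.8622 rpm, sense flips to +
signed output speed = +1235.8622 rpm

+1235.8622 rpm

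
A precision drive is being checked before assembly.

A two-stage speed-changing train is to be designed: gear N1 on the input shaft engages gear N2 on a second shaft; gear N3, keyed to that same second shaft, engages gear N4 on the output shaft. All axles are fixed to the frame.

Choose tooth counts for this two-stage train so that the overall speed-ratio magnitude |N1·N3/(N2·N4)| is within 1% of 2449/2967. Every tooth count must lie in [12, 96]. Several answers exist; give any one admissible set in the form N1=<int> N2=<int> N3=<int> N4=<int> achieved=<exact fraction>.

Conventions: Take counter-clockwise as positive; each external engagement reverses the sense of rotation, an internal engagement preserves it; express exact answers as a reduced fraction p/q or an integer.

N1=31 N2=43 N3=79 N4=69 achieved=2449/2967

design class (target 2449/2967): fixed-axis compound train
target = 2449/2967 in lowest terms: an exact hit needs N1·N3 = k·2449 and N2·N4 = k·2967 for one integer k, every count in [12, 96]; additionally prefer no 1:1 stage (N1 ≠ N2, N3 ≠ N4)
k = 1: N1·N3 = 2449 = 31·79, N2·N4 = 2967 = 43·69
achieved = 31·79/(43·69) = 2449/2967; |achieved − target| = 0 ≤ 2449/296700 ✓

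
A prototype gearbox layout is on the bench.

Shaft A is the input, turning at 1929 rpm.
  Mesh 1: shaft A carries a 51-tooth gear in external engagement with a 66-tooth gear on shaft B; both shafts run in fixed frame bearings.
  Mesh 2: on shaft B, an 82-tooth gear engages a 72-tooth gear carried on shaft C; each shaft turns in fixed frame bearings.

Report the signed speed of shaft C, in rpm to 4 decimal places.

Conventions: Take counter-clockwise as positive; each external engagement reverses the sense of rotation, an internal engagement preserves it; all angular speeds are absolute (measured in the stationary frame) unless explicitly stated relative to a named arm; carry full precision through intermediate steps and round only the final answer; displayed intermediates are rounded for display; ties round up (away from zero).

recognized (3 fixed axles, 2 meshes): fixed-axis compound train
mesh 1 [51T→66T]: ω = 1929.0000×51/66 = 1490.5909 rpm, sense flips to −
mesh 2 [82T→72T]: ω = 1490.5909×82/72 = 1697.6174 rpm, sense flips to +
signed output speed = +1697.6174 rpm

+1697.6174 rpm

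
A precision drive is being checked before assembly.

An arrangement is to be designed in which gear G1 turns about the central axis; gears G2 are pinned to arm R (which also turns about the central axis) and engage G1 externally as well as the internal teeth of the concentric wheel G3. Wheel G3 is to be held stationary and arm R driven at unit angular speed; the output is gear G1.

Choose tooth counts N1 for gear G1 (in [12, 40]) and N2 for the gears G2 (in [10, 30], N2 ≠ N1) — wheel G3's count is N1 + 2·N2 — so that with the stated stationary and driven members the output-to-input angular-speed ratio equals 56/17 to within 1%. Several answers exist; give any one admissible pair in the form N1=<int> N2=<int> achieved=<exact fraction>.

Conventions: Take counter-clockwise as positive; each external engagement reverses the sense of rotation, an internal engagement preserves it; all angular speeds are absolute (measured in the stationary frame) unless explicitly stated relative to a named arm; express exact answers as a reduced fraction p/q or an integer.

topology: planetary set — design target 56/17, arm = carrier (Willis)
Willis with ω_ring = 0: ω_sun/ω_arm = (N1+N3)/N1; set equal to 56/17  ⇒  N3/N1 = 56/17 − 1 = 39/17
N3 = N1 + 2·N2  ⇒  N2/N1 = (N3/N1 − 1)/2 = (39/17 − 1)/2 = 11/17
smallest multiple with N1 ≥ 12 and N2 ≥ 10: k = 1  ⇒  N1 = 1·17 = 17, N2 = 1·11 = 11 (N1 ≤ 40, N2 ≤ 30, N2 ≠ N1 ✓), N3 = 17 + 2·11 = 39
check: (N1+N3)/N1 with N1 = 17, N3 = 39 gives 56/17; |achieved − target| = 0 ≤ 14/425 ✓

N1=17 N2=11 achieved=56/17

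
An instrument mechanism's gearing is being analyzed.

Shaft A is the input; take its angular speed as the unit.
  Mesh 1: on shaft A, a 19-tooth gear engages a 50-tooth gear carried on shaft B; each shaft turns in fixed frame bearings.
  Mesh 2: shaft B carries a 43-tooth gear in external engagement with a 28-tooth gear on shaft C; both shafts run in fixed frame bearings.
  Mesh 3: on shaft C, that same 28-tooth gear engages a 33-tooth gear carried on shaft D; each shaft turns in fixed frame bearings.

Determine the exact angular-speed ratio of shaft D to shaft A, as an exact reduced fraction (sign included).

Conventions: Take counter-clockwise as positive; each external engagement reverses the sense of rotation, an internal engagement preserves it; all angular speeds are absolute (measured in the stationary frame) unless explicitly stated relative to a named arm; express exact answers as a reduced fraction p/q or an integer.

-817/1650

class = fixed-axis compound train [3 meshes; 3 ratios multiply, 3 sense flips]
mesh 1 [19T→50T]: running ratio 19/50, sense −
mesh 2 [43T→28T]: running ratio 817/1400, sense +
mesh 3 [28T→33T]: running ratio 817/1650, sense −
ω_out/ω_in = -817/1650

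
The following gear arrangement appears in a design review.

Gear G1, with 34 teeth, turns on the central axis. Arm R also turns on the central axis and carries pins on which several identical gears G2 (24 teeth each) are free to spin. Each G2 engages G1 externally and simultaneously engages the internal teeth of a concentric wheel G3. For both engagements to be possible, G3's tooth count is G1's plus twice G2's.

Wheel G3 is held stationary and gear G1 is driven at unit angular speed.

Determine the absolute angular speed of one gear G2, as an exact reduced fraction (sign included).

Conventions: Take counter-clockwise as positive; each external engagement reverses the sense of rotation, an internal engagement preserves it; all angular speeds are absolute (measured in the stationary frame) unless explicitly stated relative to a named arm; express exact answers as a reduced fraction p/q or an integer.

topology: planetary set — G1 34T / G2 24T / G3 82T, arm = carrier (Willis)
ring teeth: 34 + 2·24 = 82
34(ω_sun−ω_arm) = −82(ω_ring−ω_arm),  ω_ring = 0, ω_sun = 1
34(1−ω_arm) = −82(0−ω_arm)  ⇒  116·ω_arm = 34  ⇒  ω_arm = 17/58
sun–planet mesh: 34·(1−17/58) = −24·(ω_p−ω_arm)  ⇒  ω_p−ω_arm = -697/696
ω_p = 17/58 − 697/696 = -17/24
exact speed ratio = -17/24

-17/24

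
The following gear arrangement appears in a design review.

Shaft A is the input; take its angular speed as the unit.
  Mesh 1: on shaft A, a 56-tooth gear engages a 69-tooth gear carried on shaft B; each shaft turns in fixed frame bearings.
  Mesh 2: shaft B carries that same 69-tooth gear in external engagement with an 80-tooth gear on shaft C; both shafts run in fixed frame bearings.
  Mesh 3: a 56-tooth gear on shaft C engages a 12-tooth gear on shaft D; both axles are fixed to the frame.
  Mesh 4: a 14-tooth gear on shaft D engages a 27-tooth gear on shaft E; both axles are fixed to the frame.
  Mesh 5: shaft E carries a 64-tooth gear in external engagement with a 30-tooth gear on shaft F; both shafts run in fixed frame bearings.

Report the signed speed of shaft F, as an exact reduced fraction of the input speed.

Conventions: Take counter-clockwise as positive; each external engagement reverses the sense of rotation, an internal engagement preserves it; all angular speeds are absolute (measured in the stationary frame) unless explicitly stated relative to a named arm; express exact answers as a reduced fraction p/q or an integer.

5-mesh fixed-axis compound train (all bearings frame-fixed)
mesh 1 [56T→69T]: |ω|/ω_in = 1×56/69 = 56/69, sense flips to −
mesh 2 [69T→80T]: |ω|/ω_in = (56/69)×69/80 = 7/10, sense flips to +
mesh 3 [56T→12T]: |ω|/ω_in = (7/10)×56/12 = 49/15, sense flips to −
mesh 4 [14T→27T]: |ω|/ω_in = (49/15)×14/27 = 686/405, sense flips to +
mesh 5 [64T→30T]: |ω|/ω_in = (686/405)×64/30 = 21952/6075, sense flips to −
signed output speed (× input speed) = -21952/6075

-21952/6075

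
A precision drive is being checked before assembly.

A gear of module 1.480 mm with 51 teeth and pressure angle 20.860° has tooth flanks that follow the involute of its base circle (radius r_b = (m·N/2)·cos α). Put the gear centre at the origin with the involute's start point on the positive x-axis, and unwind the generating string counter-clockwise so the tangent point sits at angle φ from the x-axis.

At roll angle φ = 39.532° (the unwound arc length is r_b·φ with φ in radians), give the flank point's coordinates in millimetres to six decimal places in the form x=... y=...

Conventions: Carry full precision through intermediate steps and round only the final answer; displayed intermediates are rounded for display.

x=42.687605 y=3.680438

single-mesh involute tooth geometry (51T wheel at module 1.480)
pitch radius r_p = m·N/2 = 1.480·51/2 = 37.740000
base radius r_b = r_p·cos α = 37.740000·cos 20.860° = 35.266267
roll angle φ = 39.532° = 0.68996356 rad
x = r_b·(cos φ + φ·sin φ) = 42.687605
y = r_b·(sin φ − φ·cos φ) = 3.680438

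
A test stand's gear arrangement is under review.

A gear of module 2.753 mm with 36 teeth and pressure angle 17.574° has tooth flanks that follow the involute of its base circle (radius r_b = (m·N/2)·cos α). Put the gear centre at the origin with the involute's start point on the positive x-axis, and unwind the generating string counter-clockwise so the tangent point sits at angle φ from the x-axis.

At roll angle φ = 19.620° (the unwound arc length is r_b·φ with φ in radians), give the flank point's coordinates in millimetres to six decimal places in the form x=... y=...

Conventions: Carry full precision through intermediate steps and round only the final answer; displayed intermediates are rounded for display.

recognized (one wheel, involute flank): single-mesh tooth geometry, m = 2.753, N = 36
pitch radius r_p = m·N/2 = 2.753·36/2 = 49.554000
base radius r_b = r_p·cos α = 49.554000·cos 17.574° = 47.241205
roll angle φ = 19.620° = 0.34243360 rad
x = r_b·(cos φ + φ·sin φ) = 49.930306
y = r_b·(sin φ − φ·cos φ) = 0.624925

x=49.930306 y=0.624925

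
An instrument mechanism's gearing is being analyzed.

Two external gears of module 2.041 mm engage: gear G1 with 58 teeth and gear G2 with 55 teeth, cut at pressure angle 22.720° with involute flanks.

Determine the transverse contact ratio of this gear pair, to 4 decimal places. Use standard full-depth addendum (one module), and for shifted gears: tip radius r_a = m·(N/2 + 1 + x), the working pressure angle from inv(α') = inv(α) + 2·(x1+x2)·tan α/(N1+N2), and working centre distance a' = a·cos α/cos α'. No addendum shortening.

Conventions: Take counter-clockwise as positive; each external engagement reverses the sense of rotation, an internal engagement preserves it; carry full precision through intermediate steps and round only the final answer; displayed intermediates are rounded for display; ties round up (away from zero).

recognized (one external pair, fixed centres): single-mesh tooth geometry, m = 2.041, N1 = 58, N2 = 55
base radii: r_b1 = 54.596131, r_b2 = 51.772193
tip radii: r_a1 = 61.230000, r_a2 = 58.168500
no profile shift: α' = α, a' = a
action lengths: √(r_a1²−r_b1²) = 27.719586, √(r_a2²−r_b2²) = 26.518191
base pitch p_b = π·m·cos α = 5.914441
CR = (27.719586 + 26.518191 − 115.316500·sin 22.72000°)/5.914441 = 1.639937
contact ratio ≈ 1.6399

1.6399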